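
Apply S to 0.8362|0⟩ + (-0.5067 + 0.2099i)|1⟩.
0.8362|0⟩ + (-0.2099 - 0.5067i)|1⟩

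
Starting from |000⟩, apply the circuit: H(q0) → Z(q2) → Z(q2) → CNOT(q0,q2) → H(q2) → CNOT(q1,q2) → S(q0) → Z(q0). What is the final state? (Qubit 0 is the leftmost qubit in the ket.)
1/2|000⟩ + 1/2|001⟩ - (1/2)i|100⟩ + (1/2)i|101⟩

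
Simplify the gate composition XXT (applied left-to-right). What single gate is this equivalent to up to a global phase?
T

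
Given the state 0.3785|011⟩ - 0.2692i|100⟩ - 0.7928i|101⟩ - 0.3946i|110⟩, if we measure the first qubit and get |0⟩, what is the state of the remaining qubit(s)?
|11⟩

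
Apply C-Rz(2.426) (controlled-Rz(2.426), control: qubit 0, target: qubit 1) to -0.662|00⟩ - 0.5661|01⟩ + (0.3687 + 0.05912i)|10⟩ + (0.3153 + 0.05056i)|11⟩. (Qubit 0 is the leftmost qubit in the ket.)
-0.662|00⟩ - 0.5661|01⟩ + (0.1845 - 0.3246i)|10⟩ + (0.06306 + 0.313i)|11⟩

C-Rz(2.426) leaves the control-|0⟩ kets |00⟩, |01⟩ unchanged and applies Rz(2.426) to qubit 1 on the control-|1⟩ pair (|10⟩, |11⟩).
Rz(2.426) = [[e^(−iθ/2), 0], [0, e^(iθ/2)]] with e^(±iθ/2) = cos(θ/2) ± i·sin(θ/2); θ = 2.426, cos(θ/2) ≈ 0.350211, sin(θ/2) ≈ 0.936671.
With a = amp(|10⟩) = (0.3687 + 0.05912i) and b = amp(|11⟩) = (0.3153 + 0.05056i):
new amp(|10⟩) = (0.350211 - 0.936671i)·a = (0.1845 - 0.3246i)
new amp(|11⟩) = (0.350211 + 0.936671i)·b = (0.06306 + 0.313i)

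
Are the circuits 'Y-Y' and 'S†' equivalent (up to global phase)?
No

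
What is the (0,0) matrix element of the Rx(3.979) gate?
-0.4066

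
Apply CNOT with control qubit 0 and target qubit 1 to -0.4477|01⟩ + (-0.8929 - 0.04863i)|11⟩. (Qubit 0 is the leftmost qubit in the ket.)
-0.4477|01⟩ + (-0.8929 - 0.04863i)|10⟩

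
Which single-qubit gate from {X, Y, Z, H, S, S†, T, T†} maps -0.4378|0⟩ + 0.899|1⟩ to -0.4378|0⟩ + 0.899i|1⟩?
S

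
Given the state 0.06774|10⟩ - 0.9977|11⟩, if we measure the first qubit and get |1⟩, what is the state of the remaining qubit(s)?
0.06774|0⟩ - 0.9977|1⟩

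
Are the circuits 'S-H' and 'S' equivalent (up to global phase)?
No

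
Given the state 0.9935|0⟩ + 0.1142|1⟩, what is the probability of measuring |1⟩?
0.01304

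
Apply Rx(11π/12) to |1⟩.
-0.9914i|0⟩ + 0.1305|1⟩

Rx(11π/12) = [[cos(θ/2), −i·sin(θ/2)], [−i·sin(θ/2), cos(θ/2)]]; θ = 11π/12, cos(θ/2) ≈ 0.130526, sin(θ/2) ≈ 0.991445.
With a = amp(|0⟩) = 0 and b = amp(|1⟩) = 1:
new amp(|0⟩) = (0.130526)·a + (-0.991445i)·b = -0.9914i
new amp(|1⟩) = (-0.991445i)·a + (0.130526)·b = 0.1305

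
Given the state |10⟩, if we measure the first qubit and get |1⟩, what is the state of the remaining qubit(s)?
|0⟩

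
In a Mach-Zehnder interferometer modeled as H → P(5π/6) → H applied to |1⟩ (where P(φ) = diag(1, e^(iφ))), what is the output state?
(0.933 - 0.25i)|0⟩ + (0.06699 + 0.25i)|1⟩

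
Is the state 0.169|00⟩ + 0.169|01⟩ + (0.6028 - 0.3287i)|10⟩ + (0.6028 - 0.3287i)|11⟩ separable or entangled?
Separable

Writing the state as a|00⟩ + b|01⟩ + c|10⟩ + d|11⟩, it is a product state iff ad − bc = 0.
Here (a, b, c, d) = (0.169, 0.169, (0.6028 - 0.3287i), (0.6028 - 0.3287i)): ad − bc = (0.169)(0.6028 - 0.3287i) − (0.169)(0.6028 - 0.3287i) = 0, so the state is separable.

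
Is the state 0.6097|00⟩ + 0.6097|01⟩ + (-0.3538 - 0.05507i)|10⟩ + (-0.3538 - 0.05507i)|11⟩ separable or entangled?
Separable

Writing the state as a|00⟩ + b|01⟩ + c|10⟩ + d|11⟩, it is a product state iff ad − bc = 0.
Here (a, b, c, d) = (0.6097, 0.6097, (-0.3538 - 0.05507i), (-0.3538 - 0.05507i)): ad − bc = (0.6097)(-0.3538 - 0.05507i) − (0.6097)(-0.3538 - 0.05507i) = 0, so the state is separable.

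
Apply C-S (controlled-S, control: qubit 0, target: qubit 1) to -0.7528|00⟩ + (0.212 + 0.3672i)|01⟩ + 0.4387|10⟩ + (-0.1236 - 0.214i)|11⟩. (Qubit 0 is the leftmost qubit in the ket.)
-0.7528|00⟩ + (0.212 + 0.3672i)|01⟩ + 0.4387|10⟩ + (0.214 - 0.1236i)|11⟩

C-S leaves the control-|0⟩ kets |00⟩, |01⟩ unchanged and applies S to qubit 1 on the control-|1⟩ pair (|10⟩, |11⟩).
S = [[1, 0], [0, i]].
With a = amp(|10⟩) = 0.4387 and b = amp(|11⟩) = (-0.1236 - 0.214i):
new amp(|10⟩) = (1)·a = 0.4387
new amp(|11⟩) = (i)·b = (0.214 - 0.1236i)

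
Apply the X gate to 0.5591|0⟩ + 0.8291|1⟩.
0.8291|0⟩ + 0.5591|1⟩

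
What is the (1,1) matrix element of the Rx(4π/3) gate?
-1/2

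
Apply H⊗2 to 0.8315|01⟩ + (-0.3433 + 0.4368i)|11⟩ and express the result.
(0.2441 + 0.2184i)|00⟩ + (-0.2441 - 0.2184i)|01⟩ + (0.5874 - 0.2184i)|10⟩ + (-0.5874 + 0.2184i)|11⟩

H⊗2 gives amp(|y⟩) = (1/2) Σ_x (−1)^(x·y) amp(|x⟩), where x·y is the number of positions in which both x and y have a 1.
|00⟩: (0.8315 + (-0.3433 + 0.4368i))/2 = (0.2441 + 0.2184i)
|01⟩: (-0.8315 - (-0.3433 + 0.4368i))/2 = (-0.2441 - 0.2184i)
|10⟩: (0.8315 - (-0.3433 + 0.4368i))/2 = (0.5874 - 0.2184i)
|11⟩: (-0.8315 + (-0.3433 + 0.4368i))/2 = (-0.5874 + 0.2184i)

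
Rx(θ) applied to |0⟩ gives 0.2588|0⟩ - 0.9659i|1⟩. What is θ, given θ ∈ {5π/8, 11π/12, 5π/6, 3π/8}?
5π/6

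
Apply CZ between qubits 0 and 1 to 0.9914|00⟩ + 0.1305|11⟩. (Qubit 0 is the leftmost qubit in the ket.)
0.9914|00⟩ - 0.1305|11⟩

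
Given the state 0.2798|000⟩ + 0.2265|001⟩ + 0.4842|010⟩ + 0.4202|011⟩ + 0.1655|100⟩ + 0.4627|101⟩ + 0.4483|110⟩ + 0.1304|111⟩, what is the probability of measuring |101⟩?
0.2141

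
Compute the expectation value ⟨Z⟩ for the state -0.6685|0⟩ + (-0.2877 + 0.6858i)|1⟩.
-0.1062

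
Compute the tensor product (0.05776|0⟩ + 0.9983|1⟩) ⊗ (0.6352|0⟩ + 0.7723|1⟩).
0.03669|00⟩ + 0.04461|01⟩ + 0.6341|10⟩ + 0.771|11⟩

amp(|b₁b₂…⟩) = product of the factor amplitudes for bits b₁, b₂, …; only kets whose every factor amplitude is nonzero survive.
|00⟩: (0.05776)(0.6352) = 0.03669
|01⟩: (0.05776)(0.7723) = 0.04461
|10⟩: (0.9983)(0.6352) = 0.6341
|11⟩: (0.9983)(0.7723) = 0.771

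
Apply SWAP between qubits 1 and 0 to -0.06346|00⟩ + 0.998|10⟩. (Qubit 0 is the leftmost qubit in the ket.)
-0.06346|00⟩ + 0.998|01⟩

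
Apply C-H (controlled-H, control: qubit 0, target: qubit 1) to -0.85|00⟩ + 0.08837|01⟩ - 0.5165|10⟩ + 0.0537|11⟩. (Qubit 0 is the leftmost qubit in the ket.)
-0.85|00⟩ + 0.08837|01⟩ - 0.3272|10⟩ - 0.4032|11⟩

C-H leaves the control-|0⟩ kets |00⟩, |01⟩ unchanged and applies H to qubit 1 on the control-|1⟩ pair (|10⟩, |11⟩).
H = [[1/√2, 1/√2], [1/√2, -1/√2]].
With a = amp(|10⟩) = -0.5165 and b = amp(|11⟩) = 0.0537:
new amp(|10⟩) = (1/√2)·a + (1/√2)·b = -0.3272
new amp(|11⟩) = (1/√2)·a + (-1/√2)·b = -0.4032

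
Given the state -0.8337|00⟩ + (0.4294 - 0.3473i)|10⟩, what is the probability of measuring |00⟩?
0.6951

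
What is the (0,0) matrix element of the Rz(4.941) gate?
(-0.7831 - 0.6218i)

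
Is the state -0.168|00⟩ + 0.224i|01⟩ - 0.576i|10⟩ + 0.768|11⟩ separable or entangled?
Entangled

Writing the state as a|00⟩ + b|01⟩ + c|10⟩ + d|11⟩, it is a product state iff ad − bc = 0.
Here (a, b, c, d) = (-0.168, 0.224i, -0.576i, 0.768): ad − bc = (-0.168)(0.768) − (0.224i)(-0.576i) = -0.258 ≠ 0, so the state is entangled.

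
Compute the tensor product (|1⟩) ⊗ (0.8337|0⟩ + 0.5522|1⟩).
0.8337|10⟩ + 0.5522|11⟩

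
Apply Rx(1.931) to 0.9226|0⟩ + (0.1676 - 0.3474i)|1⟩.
(0.2393 - 0.1378i)|0⟩ + (0.09537 - 0.9564i)|1⟩

Rx(1.931) = [[cos(θ/2), −i·sin(θ/2)], [−i·sin(θ/2), cos(θ/2)]]; θ = 1.931, cos(θ/2) ≈ 0.569006, sin(θ/2) ≈ 0.822334.
With a = amp(|0⟩) = 0.9226 and b = amp(|1⟩) = (0.1676 - 0.3474i):
new amp(|0⟩) = (0.569006)·a + (-0.822334i)·b = (0.2393 - 0.1378i)
new amp(|1⟩) = (-0.822334i)·a + (0.569006)·b = (0.09537 - 0.9564i)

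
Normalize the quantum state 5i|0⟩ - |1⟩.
0.9806i|0⟩ - 0.1961|1⟩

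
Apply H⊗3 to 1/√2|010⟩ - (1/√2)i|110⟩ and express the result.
(0.25 - 0.25i)|000⟩ + (0.25 - 0.25i)|001⟩ + (-0.25 + 0.25i)|010⟩ + (-0.25 + 0.25i)|011⟩ + (0.25 + 0.25i)|100⟩ + (0.25 + 0.25i)|101⟩ + (-0.25 - 0.25i)|110⟩ + (-0.25 - 0.25i)|111⟩

H⊗3 gives amp(|y⟩) = (1/2√2) Σ_x (−1)^(x·y) amp(|x⟩), where x·y is the number of positions in which both x and y have a 1.
|000⟩: (1/√2 - (1/√2)i)/(2√2) = (0.25 - 0.25i)
|001⟩: (1/√2 - (1/√2)i)/(2√2) = (0.25 - 0.25i)
|010⟩: (-1/√2 + (1/√2)i)/(2√2) = (-0.25 + 0.25i)
|011⟩: (-1/√2 + (1/√2)i)/(2√2) = (-0.25 + 0.25i)
|100⟩: (1/√2 + (1/√2)i)/(2√2) = (0.25 + 0.25i)
|101⟩: (1/√2 + (1/√2)i)/(2√2) = (0.25 + 0.25i)
|110⟩: (-1/√2 - (1/√2)i)/(2√2) = (-0.25 - 0.25i)
|111⟩: (-1/√2 - (1/√2)i)/(2√2) = (-0.25 - 0.25i)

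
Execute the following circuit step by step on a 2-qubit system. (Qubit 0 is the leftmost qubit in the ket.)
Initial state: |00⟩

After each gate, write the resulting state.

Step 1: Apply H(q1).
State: 1/√2|00⟩ + 1/√2|01⟩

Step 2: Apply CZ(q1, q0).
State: 1/√2|00⟩ + 1/√2|01⟩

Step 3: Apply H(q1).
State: |00⟩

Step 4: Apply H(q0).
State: 1/√2|00⟩ + 1/√2|10⟩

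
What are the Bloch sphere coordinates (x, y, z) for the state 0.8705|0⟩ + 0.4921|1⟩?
(0.8567, 0, 0.5156)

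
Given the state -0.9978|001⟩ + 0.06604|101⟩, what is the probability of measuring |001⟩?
0.9956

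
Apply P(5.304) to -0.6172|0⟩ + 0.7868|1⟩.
-0.6172|0⟩ + (0.4388 - 0.6531i)|1⟩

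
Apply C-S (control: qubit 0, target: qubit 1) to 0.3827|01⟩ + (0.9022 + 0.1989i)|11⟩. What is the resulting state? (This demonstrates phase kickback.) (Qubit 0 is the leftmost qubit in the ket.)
0.3827|01⟩ + (-0.1989 + 0.9022i)|11⟩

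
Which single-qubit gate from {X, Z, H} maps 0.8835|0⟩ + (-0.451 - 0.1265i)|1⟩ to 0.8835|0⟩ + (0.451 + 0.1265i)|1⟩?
Z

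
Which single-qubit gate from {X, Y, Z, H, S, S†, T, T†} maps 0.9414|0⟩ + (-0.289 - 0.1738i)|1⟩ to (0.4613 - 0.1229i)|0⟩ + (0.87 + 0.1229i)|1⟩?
H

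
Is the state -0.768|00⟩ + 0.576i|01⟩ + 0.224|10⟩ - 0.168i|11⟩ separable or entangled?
Separable

Writing the state as a|00⟩ + b|01⟩ + c|10⟩ + d|11⟩, it is a product state iff ad − bc = 0.
Here (a, b, c, d) = (-0.768, 0.576i, 0.224, -0.168i): ad − bc = (-0.768)(-0.168i) − (0.576i)(0.224) = 0, so the state is separable.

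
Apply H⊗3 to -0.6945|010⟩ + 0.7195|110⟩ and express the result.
0.008839|000⟩ + 0.008839|001⟩ - 0.008839|010⟩ - 0.008839|011⟩ - 0.4999|100⟩ - 0.4999|101⟩ + 0.4999|110⟩ + 0.4999|111⟩

H⊗3 gives amp(|y⟩) = (1/2√2) Σ_x (−1)^(x·y) amp(|x⟩), where x·y is the number of positions in which both x and y have a 1.
|000⟩: (-0.6945 + 0.7195)/(2√2) = 0.008839
|001⟩: (-0.6945 + 0.7195)/(2√2) = 0.008839
|010⟩: (0.6945 - 0.7195)/(2√2) = -0.008839
|011⟩: (0.6945 - 0.7195)/(2√2) = -0.008839
|100⟩: (-0.6945 - 0.7195)/(2√2) = -0.4999
|101⟩: (-0.6945 - 0.7195)/(2√2) = -0.4999
|110⟩: (0.6945 + 0.7195)/(2√2) = 0.4999
|111⟩: (0.6945 + 0.7195)/(2√2) = 0.4999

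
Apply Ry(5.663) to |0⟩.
-0.9523|0⟩ + 0.3051|1⟩

Ry(5.663) = [[cos(θ/2), −sin(θ/2)], [sin(θ/2), cos(θ/2)]]; θ = 5.663, cos(θ/2) ≈ -0.952305, sin(θ/2) ≈ 0.305147.
With a = amp(|0⟩) = 1 and b = amp(|1⟩) = 0:
new amp(|0⟩) = (-0.952305)·a + (-0.305147)·b = -0.9523
new amp(|1⟩) = (0.305147)·a + (-0.952305)·b = 0.3051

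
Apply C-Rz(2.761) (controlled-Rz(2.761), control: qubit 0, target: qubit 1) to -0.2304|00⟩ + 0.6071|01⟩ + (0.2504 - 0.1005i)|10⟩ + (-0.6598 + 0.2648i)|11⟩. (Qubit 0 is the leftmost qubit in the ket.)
-0.2304|00⟩ + 0.6071|01⟩ + (-0.05132 - 0.2649i)|10⟩ + (-0.3848 - 0.5978i)|11⟩

C-Rz(2.761) leaves the control-|0⟩ kets |00⟩, |01⟩ unchanged and applies Rz(2.761) to qubit 1 on the control-|1⟩ pair (|10⟩, |11⟩).
Rz(2.761) = [[e^(−iθ/2), 0], [0, e^(iθ/2)]] with e^(±iθ/2) = cos(θ/2) ± i·sin(θ/2); θ = 2.761, cos(θ/2) ≈ 0.18915, sin(θ/2) ≈ 0.981948.
With a = amp(|10⟩) = (0.2504 - 0.1005i) and b = amp(|11⟩) = (-0.6598 + 0.2648i):
new amp(|10⟩) = (0.18915 - 0.981948i)·a = (-0.05132 - 0.2649i)
new amp(|11⟩) = (0.18915 + 0.981948i)·b = (-0.3848 - 0.5978i)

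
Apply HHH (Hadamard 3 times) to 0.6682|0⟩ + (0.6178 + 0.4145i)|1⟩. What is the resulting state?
(0.9093 + 0.2931i)|0⟩ + (0.03564 - 0.2931i)|1⟩

H² = I, so H^3 = H: a single Hadamard. With (a, b) = (0.6682, (0.6178 + 0.4145i)), H gives ((a + b)/√2, (a − b)/√2) = ((0.9093 + 0.2931i), (0.03564 - 0.2931i)).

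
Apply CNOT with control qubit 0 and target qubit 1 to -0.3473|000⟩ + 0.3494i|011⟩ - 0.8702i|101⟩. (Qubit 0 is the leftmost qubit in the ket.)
-0.3473|000⟩ + 0.3494i|011⟩ - 0.8702i|111⟩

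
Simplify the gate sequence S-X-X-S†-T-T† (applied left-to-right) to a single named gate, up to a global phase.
I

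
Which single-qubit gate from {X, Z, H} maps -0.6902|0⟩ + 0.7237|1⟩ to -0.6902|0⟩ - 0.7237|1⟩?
Z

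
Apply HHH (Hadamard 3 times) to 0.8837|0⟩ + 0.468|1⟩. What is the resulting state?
0.9558|0⟩ + 0.2939|1⟩

H² = I, so H^3 = H: a single Hadamard. With (a, b) = (0.8837, 0.468), H gives ((a + b)/√2, (a − b)/√2) = (0.9558, 0.2939).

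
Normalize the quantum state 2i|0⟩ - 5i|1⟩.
0.3714i|0⟩ - 0.9285i|1⟩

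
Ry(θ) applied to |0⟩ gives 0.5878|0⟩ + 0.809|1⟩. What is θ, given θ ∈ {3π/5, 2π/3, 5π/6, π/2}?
3π/5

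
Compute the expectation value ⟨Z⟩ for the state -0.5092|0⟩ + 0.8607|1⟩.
-0.4815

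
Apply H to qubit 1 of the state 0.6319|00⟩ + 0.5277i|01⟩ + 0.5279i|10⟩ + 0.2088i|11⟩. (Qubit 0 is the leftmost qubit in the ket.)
(0.4468 + 0.3731i)|00⟩ + (0.4468 - 0.3731i)|01⟩ + 0.5209i|10⟩ + 0.2256i|11⟩

H on qubit 1 mixes each pair of kets that differ only in qubit 1: amplitudes (a, b) of (|…0…⟩, |…1…⟩) become ((a + b)/√2, (a − b)/√2). Kets absent from the input have amplitude 0.
(|00⟩, |01⟩): (a, b) = (0.6319, 0.5277i) → ((0.4468 + 0.3731i), (0.4468 - 0.3731i))
(|10⟩, |11⟩): (a, b) = (0.5279i, 0.2088i) → (0.5209i, 0.2256i)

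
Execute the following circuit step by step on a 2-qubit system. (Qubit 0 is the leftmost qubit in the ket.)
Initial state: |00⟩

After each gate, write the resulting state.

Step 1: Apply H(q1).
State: 1/√2|00⟩ + 1/√2|01⟩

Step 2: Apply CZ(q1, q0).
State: 1/√2|00⟩ + 1/√2|01⟩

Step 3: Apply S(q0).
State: 1/√2|00⟩ + 1/√2|01⟩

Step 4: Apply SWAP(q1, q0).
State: 1/√2|00⟩ + 1/√2|10⟩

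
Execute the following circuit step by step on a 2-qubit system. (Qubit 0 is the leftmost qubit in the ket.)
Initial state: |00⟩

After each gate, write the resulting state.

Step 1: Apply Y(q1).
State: i|01⟩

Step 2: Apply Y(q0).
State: -|11⟩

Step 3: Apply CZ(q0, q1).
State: |11⟩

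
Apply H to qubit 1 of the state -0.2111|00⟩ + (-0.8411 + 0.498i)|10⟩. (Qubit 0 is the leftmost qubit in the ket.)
-0.1493|00⟩ - 0.1493|01⟩ + (-0.5947 + 0.3521i)|10⟩ + (-0.5947 + 0.3521i)|11⟩

H on qubit 1 mixes each pair of kets that differ only in qubit 1: amplitudes (a, b) of (|…0…⟩, |…1…⟩) become ((a + b)/√2, (a − b)/√2). Kets absent from the input have amplitude 0.
(|00⟩, |01⟩): (a, b) = (-0.2111, 0) → (-0.1493, -0.1493)
(|10⟩, |11⟩): (a, b) = ((-0.8411 + 0.498i), 0) → ((-0.5947 + 0.3521i), (-0.5947 + 0.3521i))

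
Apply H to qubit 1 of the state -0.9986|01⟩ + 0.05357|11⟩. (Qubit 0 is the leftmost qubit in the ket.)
-0.7061|00⟩ + 0.7061|01⟩ + 0.03788|10⟩ - 0.03788|11⟩

H on qubit 1 mixes each pair of kets that differ only in qubit 1: amplitudes (a, b) of (|…0…⟩, |…1…⟩) become ((a + b)/√2, (a − b)/√2). Kets absent from the input have amplitude 0.
(|00⟩, |01⟩): (a, b) = (0, -0.9986) → (-0.7061, 0.7061)
(|10⟩, |11⟩): (a, b) = (0, 0.05357) → (0.03788, -0.03788)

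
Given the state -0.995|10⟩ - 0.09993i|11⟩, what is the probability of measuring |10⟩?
0.99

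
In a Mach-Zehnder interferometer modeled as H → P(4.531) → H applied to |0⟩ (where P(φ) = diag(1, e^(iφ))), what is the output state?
(0.4098 - 0.4918i)|0⟩ + (0.5902 + 0.4918i)|1⟩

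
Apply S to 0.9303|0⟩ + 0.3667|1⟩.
0.9303|0⟩ + 0.3667i|1⟩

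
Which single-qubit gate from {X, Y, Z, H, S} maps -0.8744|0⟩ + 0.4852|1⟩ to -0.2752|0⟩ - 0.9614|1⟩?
H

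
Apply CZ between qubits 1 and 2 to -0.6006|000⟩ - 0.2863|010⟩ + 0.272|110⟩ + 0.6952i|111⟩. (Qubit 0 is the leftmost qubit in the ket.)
-0.6006|000⟩ - 0.2863|010⟩ + 0.272|110⟩ - 0.6952i|111⟩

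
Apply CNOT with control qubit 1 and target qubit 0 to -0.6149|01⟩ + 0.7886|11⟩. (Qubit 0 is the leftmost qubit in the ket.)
0.7886|01⟩ - 0.6149|11⟩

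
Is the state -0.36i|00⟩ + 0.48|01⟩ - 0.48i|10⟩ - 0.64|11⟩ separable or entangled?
Entangled

Writing the state as a|00⟩ + b|01⟩ + c|10⟩ + d|11⟩, it is a product state iff ad − bc = 0.
Here (a, b, c, d) = (-0.36i, 0.48, -0.48i, -0.64): ad − bc = (-0.36i)(-0.64) − (0.48)(-0.48i) = 0.4608i ≠ 0, so the state is entangled.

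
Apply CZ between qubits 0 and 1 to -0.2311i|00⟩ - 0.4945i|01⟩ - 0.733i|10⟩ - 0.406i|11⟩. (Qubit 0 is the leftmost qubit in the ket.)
-0.2311i|00⟩ - 0.4945i|01⟩ - 0.733i|10⟩ + 0.406i|11⟩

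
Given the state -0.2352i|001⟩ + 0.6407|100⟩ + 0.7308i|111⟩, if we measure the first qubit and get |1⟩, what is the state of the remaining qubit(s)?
0.6592|00⟩ + 0.7519i|11⟩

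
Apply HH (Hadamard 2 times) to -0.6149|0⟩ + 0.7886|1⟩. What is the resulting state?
-0.6149|0⟩ + 0.7886|1⟩

H² = I, so an even number of Hadamards cancels: H^2 = I and the state is unchanged.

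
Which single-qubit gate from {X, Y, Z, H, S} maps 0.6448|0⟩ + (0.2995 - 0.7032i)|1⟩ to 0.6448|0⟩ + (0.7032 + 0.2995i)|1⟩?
S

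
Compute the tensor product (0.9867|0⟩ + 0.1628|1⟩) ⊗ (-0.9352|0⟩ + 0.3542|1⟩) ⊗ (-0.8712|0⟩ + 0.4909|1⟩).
0.8039|000⟩ - 0.453|001⟩ - 0.3045|010⟩ + 0.1716|011⟩ + 0.1326|100⟩ - 0.07474|101⟩ - 0.05024|110⟩ + 0.02831|111⟩

amp(|b₁b₂…⟩) = product of the factor amplitudes for bits b₁, b₂, …; only kets whose every factor amplitude is nonzero survive.
|000⟩: (0.9867)(-0.9352)(-0.8712) = 0.8039
|001⟩: (0.9867)(-0.9352)(0.4909) = -0.453
|010⟩: (0.9867)(0.3542)(-0.8712) = -0.3045
|011⟩: (0.9867)(0.3542)(0.4909) = 0.1716
|100⟩: (0.1628)(-0.9352)(-0.8712) = 0.1326
|101⟩: (0.1628)(-0.9352)(0.4909) = -0.07474
|110⟩: (0.1628)(0.3542)(-0.8712) = -0.05024
|111⟩: (0.1628)(0.3542)(0.4909) = 0.02831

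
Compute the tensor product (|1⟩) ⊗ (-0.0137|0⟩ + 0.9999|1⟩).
-0.0137|10⟩ + 0.9999|11⟩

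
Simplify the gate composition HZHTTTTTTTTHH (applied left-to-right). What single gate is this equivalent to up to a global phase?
X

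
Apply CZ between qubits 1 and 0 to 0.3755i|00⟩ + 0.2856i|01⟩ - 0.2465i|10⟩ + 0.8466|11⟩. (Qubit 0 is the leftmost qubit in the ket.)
0.3755i|00⟩ + 0.2856i|01⟩ - 0.2465i|10⟩ - 0.8466|11⟩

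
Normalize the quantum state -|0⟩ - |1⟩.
-1/√2|0⟩ - 1/√2|1⟩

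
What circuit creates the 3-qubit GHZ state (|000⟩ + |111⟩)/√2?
H(q0) → CNOT(q0,q1) → CNOT(q0,q2)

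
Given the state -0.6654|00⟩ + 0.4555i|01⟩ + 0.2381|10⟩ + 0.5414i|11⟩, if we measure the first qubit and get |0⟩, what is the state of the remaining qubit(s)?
-0.8252|0⟩ + 0.5649i|1⟩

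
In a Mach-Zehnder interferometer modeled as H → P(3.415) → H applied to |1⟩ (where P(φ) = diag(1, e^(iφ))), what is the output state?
(0.9814 + 0.135i)|0⟩ + (0.01857 - 0.135i)|1⟩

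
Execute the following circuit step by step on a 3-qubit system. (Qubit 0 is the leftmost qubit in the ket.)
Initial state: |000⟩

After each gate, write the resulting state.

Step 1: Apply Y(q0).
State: i|100⟩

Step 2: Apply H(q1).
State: (1/√2)i|100⟩ + (1/√2)i|110⟩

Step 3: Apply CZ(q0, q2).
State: (1/√2)i|100⟩ + (1/√2)i|110⟩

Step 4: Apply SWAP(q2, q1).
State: (1/√2)i|100⟩ + (1/√2)i|101⟩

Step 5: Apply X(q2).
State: (1/√2)i|100⟩ + (1/√2)i|101⟩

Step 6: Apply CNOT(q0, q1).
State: (1/√2)i|110⟩ + (1/√2)i|111⟩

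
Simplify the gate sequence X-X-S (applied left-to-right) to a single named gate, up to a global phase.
S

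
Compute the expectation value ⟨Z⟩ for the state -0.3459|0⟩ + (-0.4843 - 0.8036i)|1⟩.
-0.7607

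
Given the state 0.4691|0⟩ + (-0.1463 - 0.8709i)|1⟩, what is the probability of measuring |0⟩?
0.2201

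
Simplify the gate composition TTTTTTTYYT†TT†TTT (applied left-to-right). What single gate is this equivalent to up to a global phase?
T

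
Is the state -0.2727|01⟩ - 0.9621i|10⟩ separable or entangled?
Entangled

Writing the state as a|00⟩ + b|01⟩ + c|10⟩ + d|11⟩, it is a product state iff ad − bc = 0.
Here (a, b, c, d) = (0, -0.2727, -0.9621i, 0): ad − bc = (0)(0) − (-0.2727)(-0.9621i) = -0.2624i ≠ 0, so the state is entangled.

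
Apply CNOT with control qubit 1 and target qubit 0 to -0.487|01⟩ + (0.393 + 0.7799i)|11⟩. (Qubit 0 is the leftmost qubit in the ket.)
(0.393 + 0.7799i)|01⟩ - 0.487|11⟩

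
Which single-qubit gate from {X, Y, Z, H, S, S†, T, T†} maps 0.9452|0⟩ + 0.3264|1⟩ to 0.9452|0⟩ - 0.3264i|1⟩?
S†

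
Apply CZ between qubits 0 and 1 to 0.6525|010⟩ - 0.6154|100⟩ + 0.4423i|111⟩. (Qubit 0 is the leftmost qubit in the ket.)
0.6525|010⟩ - 0.6154|100⟩ - 0.4423i|111⟩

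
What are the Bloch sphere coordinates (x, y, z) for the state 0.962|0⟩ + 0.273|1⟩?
(0.5253, 0, 0.8509)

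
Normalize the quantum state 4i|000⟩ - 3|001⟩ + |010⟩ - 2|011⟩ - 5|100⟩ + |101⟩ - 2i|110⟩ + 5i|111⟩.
0.4339i|000⟩ - 0.3254|001⟩ + 0.1085|010⟩ - 0.2169|011⟩ - 0.5423|100⟩ + 0.1085|101⟩ - 0.2169i|110⟩ + 0.5423i|111⟩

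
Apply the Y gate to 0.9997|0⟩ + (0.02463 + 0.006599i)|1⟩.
(0.006599 - 0.02463i)|0⟩ + 0.9997i|1⟩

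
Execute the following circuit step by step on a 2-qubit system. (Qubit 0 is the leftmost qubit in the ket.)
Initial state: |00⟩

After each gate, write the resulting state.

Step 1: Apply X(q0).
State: |10⟩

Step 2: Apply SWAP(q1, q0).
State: |01⟩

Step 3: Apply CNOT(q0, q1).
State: |01⟩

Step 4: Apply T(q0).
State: |01⟩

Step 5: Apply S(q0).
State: |01⟩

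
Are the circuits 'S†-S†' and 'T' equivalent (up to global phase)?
No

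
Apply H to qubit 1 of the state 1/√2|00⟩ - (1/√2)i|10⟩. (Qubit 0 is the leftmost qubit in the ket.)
1/2|00⟩ + 1/2|01⟩ - (1/2)i|10⟩ - (1/2)i|11⟩

H on qubit 1 mixes each pair of kets that differ only in qubit 1: amplitudes (a, b) of (|…0…⟩, |…1…⟩) become ((a + b)/√2, (a − b)/√2). Kets absent from the input have amplitude 0.
(|00⟩, |01⟩): (a, b) = (1/√2, 0) → (1/2, 1/2)
(|10⟩, |11⟩): (a, b) = (-(1/√2)i, 0) → (-(1/2)i, -(1/2)i)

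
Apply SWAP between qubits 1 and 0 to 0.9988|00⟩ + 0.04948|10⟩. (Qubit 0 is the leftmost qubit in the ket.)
0.9988|00⟩ + 0.04948|01⟩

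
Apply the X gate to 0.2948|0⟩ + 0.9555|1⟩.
0.9555|0⟩ + 0.2948|1⟩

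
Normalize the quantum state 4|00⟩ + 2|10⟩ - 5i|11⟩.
0.5963|00⟩ + 0.2981|10⟩ - 0.7454i|11⟩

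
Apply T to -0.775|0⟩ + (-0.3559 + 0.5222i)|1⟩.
-0.775|0⟩ + (-0.6209 + 0.1176i)|1⟩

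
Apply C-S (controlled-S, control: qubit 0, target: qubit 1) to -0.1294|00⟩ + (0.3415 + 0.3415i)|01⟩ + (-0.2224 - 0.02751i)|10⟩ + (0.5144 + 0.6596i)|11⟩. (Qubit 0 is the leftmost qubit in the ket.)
-0.1294|00⟩ + (0.3415 + 0.3415i)|01⟩ + (-0.2224 - 0.02751i)|10⟩ + (-0.6596 + 0.5144i)|11⟩

C-S leaves the control-|0⟩ kets |00⟩, |01⟩ unchanged and applies S to qubit 1 on the control-|1⟩ pair (|10⟩, |11⟩).
S = [[1, 0], [0, i]].
With a = amp(|10⟩) = (-0.2224 - 0.02751i) and b = amp(|11⟩) = (0.5144 + 0.6596i):
new amp(|10⟩) = (1)·a = (-0.2224 - 0.02751i)
new amp(|11⟩) = (i)·b = (-0.6596 + 0.5144i)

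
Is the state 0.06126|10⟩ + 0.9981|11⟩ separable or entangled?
Separable

Writing the state as a|00⟩ + b|01⟩ + c|10⟩ + d|11⟩, it is a product state iff ad − bc = 0.
Here (a, b, c, d) = (0, 0, 0.06126, 0.9981): ad − bc = (0)(0.9981) − (0)(0.06126) = 0, so the state is separable.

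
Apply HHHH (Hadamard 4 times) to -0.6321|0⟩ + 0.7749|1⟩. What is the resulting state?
-0.6321|0⟩ + 0.7749|1⟩

H² = I, so an even number of Hadamards cancels: H^4 = I and the state is unchanged.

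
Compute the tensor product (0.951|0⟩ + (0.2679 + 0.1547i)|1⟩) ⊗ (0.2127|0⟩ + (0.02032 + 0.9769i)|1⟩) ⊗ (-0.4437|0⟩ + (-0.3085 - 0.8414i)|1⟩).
-0.08975|000⟩ + (-0.0624 - 0.1702i)|001⟩ + (-0.008574 - 0.4122i)|010⟩ + (0.7757 - 0.3029i)|011⟩ + (-0.02528 - 0.0146i)|100⟩ + (0.01011 - 0.0581i)|101⟩ + (0.06464 - 0.1175i)|110⟩ + (0.2678 + 0.04087i)|111⟩

amp(|b₁b₂…⟩) = product of the factor amplitudes for bits b₁, b₂, …; only kets whose every factor amplitude is nonzero survive.
|000⟩: (0.951)(0.2127)(-0.4437) = -0.08975
|001⟩: (0.951)(0.2127)(-0.3085 - 0.8414i) = (-0.0624 - 0.1702i)
|010⟩: (0.951)(0.02032 + 0.9769i)(-0.4437) = (-0.008574 - 0.4122i)
|011⟩: (0.951)(0.02032 + 0.9769i)(-0.3085 - 0.8414i) = (0.7757 - 0.3029i)
|100⟩: (0.2679 + 0.1547i)(0.2127)(-0.4437) = (-0.02528 - 0.0146i)
|101⟩: (0.2679 + 0.1547i)(0.2127)(-0.3085 - 0.8414i) = (0.01011 - 0.0581i)
|110⟩: (0.2679 + 0.1547i)(0.02032 + 0.9769i)(-0.4437) = (0.06464 - 0.1175i)
|111⟩: (0.2679 + 0.1547i)(0.02032 + 0.9769i)(-0.3085 - 0.8414i) = (0.2678 + 0.04087i)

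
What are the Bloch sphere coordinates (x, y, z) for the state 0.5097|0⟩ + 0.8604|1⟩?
(0.8771, 0, -0.4805)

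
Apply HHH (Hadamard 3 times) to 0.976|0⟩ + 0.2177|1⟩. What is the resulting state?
0.8441|0⟩ + 0.5362|1⟩

H² = I, so H^3 = H: a single Hadamard. With (a, b) = (0.976, 0.2177), H gives ((a + b)/√2, (a − b)/√2) = (0.8441, 0.5362).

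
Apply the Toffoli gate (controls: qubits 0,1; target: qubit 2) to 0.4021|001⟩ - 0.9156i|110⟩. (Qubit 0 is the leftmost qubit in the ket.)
0.4021|001⟩ - 0.9156i|111⟩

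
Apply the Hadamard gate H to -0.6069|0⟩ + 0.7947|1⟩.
0.1328|0⟩ - 0.9911|1⟩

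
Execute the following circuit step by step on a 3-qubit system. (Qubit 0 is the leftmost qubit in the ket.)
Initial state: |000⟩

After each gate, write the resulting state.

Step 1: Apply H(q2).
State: 1/√2|000⟩ + 1/√2|001⟩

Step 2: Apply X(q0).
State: 1/√2|100⟩ + 1/√2|101⟩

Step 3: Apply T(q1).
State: 1/√2|100⟩ + 1/√2|101⟩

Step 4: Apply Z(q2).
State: 1/√2|100⟩ - 1/√2|101⟩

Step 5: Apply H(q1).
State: 1/2|100⟩ - 1/2|101⟩ + 1/2|110⟩ - 1/2|111⟩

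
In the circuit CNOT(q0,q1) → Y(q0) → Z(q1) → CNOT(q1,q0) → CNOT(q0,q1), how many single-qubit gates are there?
2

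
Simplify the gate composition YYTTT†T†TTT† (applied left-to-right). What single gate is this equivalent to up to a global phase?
T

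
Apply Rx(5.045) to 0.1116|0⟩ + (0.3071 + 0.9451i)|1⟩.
(0.4576 - 0.1782i)|0⟩ + (-0.2501 - 0.8345i)|1⟩

Rx(5.045) = [[cos(θ/2), −i·sin(θ/2)], [−i·sin(θ/2), cos(θ/2)]]; θ = 5.045, cos(θ/2) ≈ -0.814405, sin(θ/2) ≈ 0.580296.
With a = amp(|0⟩) = 0.1116 and b = amp(|1⟩) = (0.3071 + 0.9451i):
new amp(|0⟩) = (-0.814405)·a + (-0.580296i)·b = (0.4576 - 0.1782i)
new amp(|1⟩) = (-0.580296i)·a + (-0.814405)·b = (-0.2501 - 0.8345i)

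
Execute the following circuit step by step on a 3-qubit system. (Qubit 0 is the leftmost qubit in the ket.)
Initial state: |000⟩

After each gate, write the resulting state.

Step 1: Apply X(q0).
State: |100⟩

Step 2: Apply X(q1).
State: |110⟩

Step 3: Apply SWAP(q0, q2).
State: |011⟩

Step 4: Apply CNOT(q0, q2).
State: |011⟩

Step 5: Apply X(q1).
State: |001⟩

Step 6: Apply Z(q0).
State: |001⟩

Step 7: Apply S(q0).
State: |001⟩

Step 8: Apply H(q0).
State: 1/√2|001⟩ + 1/√2|101⟩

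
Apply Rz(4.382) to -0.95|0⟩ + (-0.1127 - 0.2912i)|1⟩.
(0.5521 + 0.7731i)|0⟩ + (0.3025 + 0.07753i)|1⟩

Rz(4.382) = [[e^(−iθ/2), 0], [0, e^(iθ/2)]] with e^(±iθ/2) = cos(θ/2) ± i·sin(θ/2); θ = 4.382, cos(θ/2) ≈ -0.581201, sin(θ/2) ≈ 0.81376.
With a = amp(|0⟩) = -0.95 and b = amp(|1⟩) = (-0.1127 - 0.2912i):
new amp(|0⟩) = (-0.581201 - 0.81376i)·a = (0.5521 + 0.7731i)
new amp(|1⟩) = (-0.581201 + 0.81376i)·b = (0.3025 + 0.07753i)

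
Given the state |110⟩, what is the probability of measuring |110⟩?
1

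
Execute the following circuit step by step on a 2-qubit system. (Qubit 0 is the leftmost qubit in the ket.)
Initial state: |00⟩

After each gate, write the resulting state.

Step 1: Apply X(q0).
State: |10⟩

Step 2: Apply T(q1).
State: |10⟩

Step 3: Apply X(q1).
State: |11⟩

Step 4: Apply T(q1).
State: (1/√2 + (1/√2)i)|11⟩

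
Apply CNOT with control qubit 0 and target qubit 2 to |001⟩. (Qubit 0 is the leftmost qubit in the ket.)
|001⟩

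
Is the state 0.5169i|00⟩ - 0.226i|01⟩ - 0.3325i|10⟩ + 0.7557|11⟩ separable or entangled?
Entangled

Writing the state as a|00⟩ + b|01⟩ + c|10⟩ + d|11⟩, it is a product state iff ad − bc = 0.
Here (a, b, c, d) = (0.5169i, -0.226i, -0.3325i, 0.7557): ad − bc = (0.5169i)(0.7557) − (-0.226i)(-0.3325i) = (0.07515 + 0.3906i) ≠ 0, so the state is entangled.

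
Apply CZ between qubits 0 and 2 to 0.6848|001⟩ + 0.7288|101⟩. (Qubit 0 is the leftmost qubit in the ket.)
0.6848|001⟩ - 0.7288|101⟩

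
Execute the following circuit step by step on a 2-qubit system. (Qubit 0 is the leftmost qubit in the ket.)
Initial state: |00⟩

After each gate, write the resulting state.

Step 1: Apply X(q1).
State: |01⟩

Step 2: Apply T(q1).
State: (1/√2 + (1/√2)i)|01⟩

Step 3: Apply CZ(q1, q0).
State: (1/√2 + (1/√2)i)|01⟩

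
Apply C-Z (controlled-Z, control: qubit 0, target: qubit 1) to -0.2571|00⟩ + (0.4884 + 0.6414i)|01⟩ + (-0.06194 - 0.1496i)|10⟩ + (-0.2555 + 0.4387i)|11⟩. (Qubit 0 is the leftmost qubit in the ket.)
-0.2571|00⟩ + (0.4884 + 0.6414i)|01⟩ + (-0.06194 - 0.1496i)|10⟩ + (0.2555 - 0.4387i)|11⟩

C-Z leaves the control-|0⟩ kets |00⟩, |01⟩ unchanged and applies Z to qubit 1 on the control-|1⟩ pair (|10⟩, |11⟩).
Z = [[1, 0], [0, -1]].
With a = amp(|10⟩) = (-0.06194 - 0.1496i) and b = amp(|11⟩) = (-0.2555 + 0.4387i):
new amp(|10⟩) = (1)·a = (-0.06194 - 0.1496i)
new amp(|11⟩) = (-1)·b = (0.2555 - 0.4387i)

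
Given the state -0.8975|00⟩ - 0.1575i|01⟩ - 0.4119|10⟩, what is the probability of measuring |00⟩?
0.8055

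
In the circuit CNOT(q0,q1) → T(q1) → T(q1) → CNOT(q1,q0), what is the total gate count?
4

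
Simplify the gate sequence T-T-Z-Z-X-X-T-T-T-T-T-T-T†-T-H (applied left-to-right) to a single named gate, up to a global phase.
H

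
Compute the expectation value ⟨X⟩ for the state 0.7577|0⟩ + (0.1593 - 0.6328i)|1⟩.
0.2414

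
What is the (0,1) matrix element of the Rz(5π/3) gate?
0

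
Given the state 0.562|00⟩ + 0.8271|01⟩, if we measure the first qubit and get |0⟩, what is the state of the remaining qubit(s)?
0.562|0⟩ + 0.8271|1⟩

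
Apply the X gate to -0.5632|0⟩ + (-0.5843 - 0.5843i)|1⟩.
(-0.5843 - 0.5843i)|0⟩ - 0.5632|1⟩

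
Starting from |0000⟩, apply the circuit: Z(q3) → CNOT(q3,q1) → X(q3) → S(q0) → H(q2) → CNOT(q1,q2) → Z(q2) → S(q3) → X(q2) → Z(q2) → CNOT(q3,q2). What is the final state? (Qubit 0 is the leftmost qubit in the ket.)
-(1/√2)i|0001⟩ - (1/√2)i|0011⟩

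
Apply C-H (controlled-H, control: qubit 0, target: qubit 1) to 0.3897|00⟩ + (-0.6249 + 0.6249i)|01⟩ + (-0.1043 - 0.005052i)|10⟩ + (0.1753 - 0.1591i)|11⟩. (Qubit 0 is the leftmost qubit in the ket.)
0.3897|00⟩ + (-0.6249 + 0.6249i)|01⟩ + (0.0502 - 0.1161i)|10⟩ + (-0.1977 + 0.1089i)|11⟩

C-H leaves the control-|0⟩ kets |00⟩, |01⟩ unchanged and applies H to qubit 1 on the control-|1⟩ pair (|10⟩, |11⟩).
H = [[1/√2, 1/√2], [1/√2, -1/√2]].
With a = amp(|10⟩) = (-0.1043 - 0.005052i) and b = amp(|11⟩) = (0.1753 - 0.1591i):
new amp(|10⟩) = (1/√2)·a + (1/√2)·b = (0.0502 - 0.1161i)
new amp(|11⟩) = (1/√2)·a + (-1/√2)·b = (-0.1977 + 0.1089i)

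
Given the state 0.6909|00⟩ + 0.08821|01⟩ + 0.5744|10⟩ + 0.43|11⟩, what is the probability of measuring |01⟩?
0.007781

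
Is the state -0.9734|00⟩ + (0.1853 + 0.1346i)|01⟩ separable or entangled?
Separable

Writing the state as a|00⟩ + b|01⟩ + c|10⟩ + d|11⟩, it is a product state iff ad − bc = 0.
Here (a, b, c, d) = (-0.9734, (0.1853 + 0.1346i), 0, 0): ad − bc = (-0.9734)(0) − (0.1853 + 0.1346i)(0) = 0, so the state is separable.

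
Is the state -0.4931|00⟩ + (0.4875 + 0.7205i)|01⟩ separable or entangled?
Separable

Writing the state as a|00⟩ + b|01⟩ + c|10⟩ + d|11⟩, it is a product state iff ad − bc = 0.
Here (a, b, c, d) = (-0.4931, (0.4875 + 0.7205i), 0, 0): ad − bc = (-0.4931)(0) − (0.4875 + 0.7205i)(0) = 0, so the state is separable.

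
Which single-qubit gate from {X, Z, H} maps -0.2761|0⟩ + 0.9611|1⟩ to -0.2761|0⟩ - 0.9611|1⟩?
Z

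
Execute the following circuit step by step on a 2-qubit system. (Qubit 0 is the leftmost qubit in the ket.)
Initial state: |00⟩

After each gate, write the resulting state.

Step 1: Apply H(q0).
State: 1/√2|00⟩ + 1/√2|10⟩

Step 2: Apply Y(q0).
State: -(1/√2)i|00⟩ + (1/√2)i|10⟩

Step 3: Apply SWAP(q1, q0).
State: -(1/√2)i|00⟩ + (1/√2)i|01⟩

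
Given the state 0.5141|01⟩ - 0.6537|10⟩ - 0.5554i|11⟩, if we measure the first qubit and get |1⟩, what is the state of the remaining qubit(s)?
-0.7621|0⟩ - 0.6475i|1⟩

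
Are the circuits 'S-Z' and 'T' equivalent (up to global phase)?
No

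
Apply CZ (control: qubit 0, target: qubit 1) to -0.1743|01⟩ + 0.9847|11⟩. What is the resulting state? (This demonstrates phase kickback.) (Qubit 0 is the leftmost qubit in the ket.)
-0.1743|01⟩ - 0.9847|11⟩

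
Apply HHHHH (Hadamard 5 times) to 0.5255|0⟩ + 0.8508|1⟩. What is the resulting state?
0.9732|0⟩ - 0.23|1⟩

H² = I, so H^5 = H: a single Hadamard. With (a, b) = (0.5255, 0.8508), H gives ((a + b)/√2, (a − b)/√2) = (0.9732, -0.23).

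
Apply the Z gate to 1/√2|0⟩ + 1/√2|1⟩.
1/√2|0⟩ - 1/√2|1⟩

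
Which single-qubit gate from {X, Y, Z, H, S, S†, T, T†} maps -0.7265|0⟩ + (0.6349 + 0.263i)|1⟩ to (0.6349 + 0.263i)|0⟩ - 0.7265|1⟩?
X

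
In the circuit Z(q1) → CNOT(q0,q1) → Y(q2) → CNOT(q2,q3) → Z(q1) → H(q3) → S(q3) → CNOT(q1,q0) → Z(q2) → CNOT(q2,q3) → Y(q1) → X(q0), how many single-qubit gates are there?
8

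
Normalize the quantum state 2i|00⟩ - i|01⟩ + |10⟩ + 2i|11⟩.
0.6325i|00⟩ - 0.3162i|01⟩ + 0.3162|10⟩ + 0.6325i|11⟩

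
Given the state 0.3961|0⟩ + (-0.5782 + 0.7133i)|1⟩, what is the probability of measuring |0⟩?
0.1569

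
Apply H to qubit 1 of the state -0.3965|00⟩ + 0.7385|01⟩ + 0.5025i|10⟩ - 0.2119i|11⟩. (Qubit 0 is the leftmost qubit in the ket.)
0.2418|00⟩ - 0.8026|01⟩ + 0.2055i|10⟩ + 0.5052i|11⟩

H on qubit 1 mixes each pair of kets that differ only in qubit 1: amplitudes (a, b) of (|…0…⟩, |…1…⟩) become ((a + b)/√2, (a − b)/√2). Kets absent from the input have amplitude 0.
(|00⟩, |01⟩): (a, b) = (-0.3965, 0.7385) → (0.2418, -0.8026)
(|10⟩, |11⟩): (a, b) = (0.5025i, -0.2119i) → (0.2055i, 0.5052i)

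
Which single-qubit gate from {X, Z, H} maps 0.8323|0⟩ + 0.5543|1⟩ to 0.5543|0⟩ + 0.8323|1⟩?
X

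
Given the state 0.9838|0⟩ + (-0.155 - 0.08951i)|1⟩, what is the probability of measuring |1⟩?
0.03204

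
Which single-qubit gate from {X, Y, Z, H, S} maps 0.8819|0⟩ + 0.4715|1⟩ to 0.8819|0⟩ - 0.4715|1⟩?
Z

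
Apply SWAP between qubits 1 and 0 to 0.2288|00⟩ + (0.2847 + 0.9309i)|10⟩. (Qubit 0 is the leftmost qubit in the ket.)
0.2288|00⟩ + (0.2847 + 0.9309i)|01⟩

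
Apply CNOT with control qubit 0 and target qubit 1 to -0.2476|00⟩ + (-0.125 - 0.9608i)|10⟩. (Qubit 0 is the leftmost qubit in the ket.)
-0.2476|00⟩ + (-0.125 - 0.9608i)|11⟩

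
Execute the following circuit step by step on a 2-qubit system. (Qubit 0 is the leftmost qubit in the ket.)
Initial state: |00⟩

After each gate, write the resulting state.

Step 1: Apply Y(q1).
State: i|01⟩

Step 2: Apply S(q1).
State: -|01⟩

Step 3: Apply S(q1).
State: -i|01⟩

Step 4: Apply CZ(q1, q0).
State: -i|01⟩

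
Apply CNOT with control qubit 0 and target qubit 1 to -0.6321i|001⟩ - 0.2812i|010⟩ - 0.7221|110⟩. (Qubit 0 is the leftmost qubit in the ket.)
-0.6321i|001⟩ - 0.2812i|010⟩ - 0.7221|100⟩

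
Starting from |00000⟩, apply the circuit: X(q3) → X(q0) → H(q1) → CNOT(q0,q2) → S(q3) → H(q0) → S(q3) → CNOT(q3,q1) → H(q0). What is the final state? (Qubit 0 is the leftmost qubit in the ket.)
-1/√2|10110⟩ - 1/√2|11110⟩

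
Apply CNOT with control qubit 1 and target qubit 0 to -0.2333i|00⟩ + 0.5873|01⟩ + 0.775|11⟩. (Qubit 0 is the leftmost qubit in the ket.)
-0.2333i|00⟩ + 0.775|01⟩ + 0.5873|11⟩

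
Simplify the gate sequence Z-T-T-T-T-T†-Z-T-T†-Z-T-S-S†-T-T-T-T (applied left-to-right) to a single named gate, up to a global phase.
Z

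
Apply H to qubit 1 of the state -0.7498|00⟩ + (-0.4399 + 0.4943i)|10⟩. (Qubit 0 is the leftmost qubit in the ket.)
-0.5302|00⟩ - 0.5302|01⟩ + (-0.3111 + 0.3495i)|10⟩ + (-0.3111 + 0.3495i)|11⟩

H on qubit 1 mixes each pair of kets that differ only in qubit 1: amplitudes (a, b) of (|…0…⟩, |…1…⟩) become ((a + b)/√2, (a − b)/√2). Kets absent from the input have amplitude 0.
(|00⟩, |01⟩): (a, b) = (-0.7498, 0) → (-0.5302, -0.5302)
(|10⟩, |11⟩): (a, b) = ((-0.4399 + 0.4943i), 0) → ((-0.3111 + 0.3495i), (-0.3111 + 0.3495i))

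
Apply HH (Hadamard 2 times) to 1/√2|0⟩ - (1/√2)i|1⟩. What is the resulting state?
1/√2|0⟩ - (1/√2)i|1⟩

H² = I, so an even number of Hadamards cancels: H^2 = I and the state is unchanged.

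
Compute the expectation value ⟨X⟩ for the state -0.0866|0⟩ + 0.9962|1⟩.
-0.1725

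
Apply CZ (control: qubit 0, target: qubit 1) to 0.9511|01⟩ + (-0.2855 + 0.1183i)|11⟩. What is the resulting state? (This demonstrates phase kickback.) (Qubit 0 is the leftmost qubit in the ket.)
0.9511|01⟩ + (0.2855 - 0.1183i)|11⟩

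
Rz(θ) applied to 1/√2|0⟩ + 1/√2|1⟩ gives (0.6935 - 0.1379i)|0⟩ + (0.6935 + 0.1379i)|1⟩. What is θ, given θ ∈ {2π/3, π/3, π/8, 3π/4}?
π/8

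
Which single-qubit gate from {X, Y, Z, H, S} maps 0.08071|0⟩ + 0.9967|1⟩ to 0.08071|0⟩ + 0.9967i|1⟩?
S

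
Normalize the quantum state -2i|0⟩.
-i|0⟩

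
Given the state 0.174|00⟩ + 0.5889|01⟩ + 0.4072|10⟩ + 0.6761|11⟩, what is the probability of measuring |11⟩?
0.4571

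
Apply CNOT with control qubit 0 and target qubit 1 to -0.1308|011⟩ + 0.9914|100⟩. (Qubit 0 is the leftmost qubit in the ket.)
-0.1308|011⟩ + 0.9914|110⟩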